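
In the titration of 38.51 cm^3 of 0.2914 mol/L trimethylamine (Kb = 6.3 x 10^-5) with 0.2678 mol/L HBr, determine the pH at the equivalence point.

n((CH3)3N) = 0.2914 x 0.03851 = 0.01122 mol; V(HBr) at equivalence = 0.01122/0.2678 = 0.04190 L.
At equivalence the base is fully converted to (CH3)3NH+; total volume = 0.08041 L, so [(CH3)3NH+] = 0.01122/0.08041 = 0.1396 M.
Ka((CH3)3NH+) = Kw/Kb = 1.0e-14 / 6.3 x 10^-5 = 1.59e-10.
[H^+] = sqrt(Ka x [(CH3)3NH+]) = sqrt(1.59e-10 x 0.1396) = 4.71e-6 M.
pH = -log(4.71e-6) = 5.33.

5.33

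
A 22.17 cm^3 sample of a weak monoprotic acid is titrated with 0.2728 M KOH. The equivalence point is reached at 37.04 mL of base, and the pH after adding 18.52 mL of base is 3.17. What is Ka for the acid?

6.8 x 10^-4

18.52 mL is half of the equivalence volume, so this is the half-equivalence point where [HA] = [A^-].
At half-equivalence pH = pKa, so pKa = 3.17.
Ka = 10^(-3.17) = 6.8 x 10^-4.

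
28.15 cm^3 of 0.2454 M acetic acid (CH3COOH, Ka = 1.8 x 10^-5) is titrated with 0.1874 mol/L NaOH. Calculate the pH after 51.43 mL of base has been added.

12.54

n(acid) = 0.2454 x 0.02815 = 0.006908 mol; n(NaOH) added = 0.1874 x 0.05143 = 0.009638 mol.
Base is in excess by 0.009638 - 0.006908 = 0.002730 mol in a total volume of 0.07958 L.
[OH^-] = 0.002730/0.07958 = 0.03430 M, so pOH = 1.46 and pH = 14.00 - 1.46 = 12.54.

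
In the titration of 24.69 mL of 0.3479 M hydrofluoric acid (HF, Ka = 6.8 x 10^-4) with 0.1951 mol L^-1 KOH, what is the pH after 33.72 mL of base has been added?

Initial n(HF) = 0.3479 x 0.02469 = 0.008590 mol.
n(KOH) added = 0.1951 x 0.03372 = 0.006579 mol, converting that many moles of HF to F-.
Remaining n(HF) = 0.002011 mol; n(F-) = 0.006579 mol.
By Henderson-Hasselbalch, pH = pKa + log([A^-]/[HA]) = 3.17 + log(0.006579/0.002011) = 3.17 + (+0.51) = 3.68.

3.68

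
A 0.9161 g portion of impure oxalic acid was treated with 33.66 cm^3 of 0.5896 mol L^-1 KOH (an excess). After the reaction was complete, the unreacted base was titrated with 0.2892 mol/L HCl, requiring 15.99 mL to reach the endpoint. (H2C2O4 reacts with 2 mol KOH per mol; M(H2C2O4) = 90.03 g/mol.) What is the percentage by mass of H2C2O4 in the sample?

74.8%

Total n(KOH) added = 0.5896 x 0.03366 = 0.01985 mol.
n(HCl) used = 0.2892 x 0.01599 = 0.004624 mol, which equals the excess n(KOH).
So n(KOH) consumed by the sample = 0.01985 - 0.004624 = 0.01522 mol.
n(H2C2O4) = 0.01522 / 2 = 0.007611 mol.
mass H2C2O4 = 0.007611 x 90.03 = 0.6852 g, so %H2C2O4 = 0.6852/0.9161 x 100 = 74.8%.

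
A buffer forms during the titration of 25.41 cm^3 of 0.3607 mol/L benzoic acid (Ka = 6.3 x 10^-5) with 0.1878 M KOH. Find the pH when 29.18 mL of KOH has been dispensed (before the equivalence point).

Initial n(C6H5COOH) = 0.3607 x 0.02541 = 0.009165 mol.
n(KOH) added = 0.1878 x 0.02918 = 0.005480 mol, converting that many moles of C6H5COOH to C6H5COO-.
Remaining n(C6H5COOH) = 0.003685 mol; n(C6H5COO-) = 0.005480 mol.
By Henderson-Hasselbalch, pH = pKa + log([A^-]/[HA]) = 4.20 + log(0.005480/0.003685) = 4.20 + (+0.17) = 4.37.

4.37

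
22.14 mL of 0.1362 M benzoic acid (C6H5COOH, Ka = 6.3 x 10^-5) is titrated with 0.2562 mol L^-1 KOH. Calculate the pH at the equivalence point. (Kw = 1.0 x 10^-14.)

n(C6H5COOH) = 0.1362 x 0.02214 = 0.003015 mol; V(KOH) at equivalence = 0.003015/0.2562 = 0.01177 L.
At equivalence all the acid is converted to C6H5COO-; total volume = 0.02214 + 0.01177 = 0.03391 L, so [C6H5COO-] = 0.003015/0.03391 = 0.08893 M.
Kb = Kw/Ka = 1.0e-14 / 6.3 x 10^-5 = 1.59e-10.
[OH^-] = sqrt(Kb x [C6H5COO-]) = sqrt(1.59e-10 x 0.08893) = 3.76e-6 M.
pOH = 5.43, so pH = 14.00 - 5.43 = 8.57.

8.57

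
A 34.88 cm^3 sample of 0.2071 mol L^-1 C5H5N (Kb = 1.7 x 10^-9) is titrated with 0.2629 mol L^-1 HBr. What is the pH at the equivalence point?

n(C5H5N) = 0.2071 x 0.03488 = 0.007224 mol; V(HBr) at equivalence = 0.007224/0.2629 = 0.02748 L.
At equivalence the base is fully converted to C5H5NH+; total volume = 0.06236 L, so [C5H5NH+] = 0.007224/0.06236 = 0.1158 M.
Ka(C5H5NH+) = Kw/Kb = 1.0e-14 / 1.7 x 10^-9 = 5.88e-6.
[H^+] = sqrt(Ka x [C5H5NH+]) = sqrt(5.88e-6 x 0.1158) = 0.000825 M.
pH = -log(0.000825) = 3.08.

3.08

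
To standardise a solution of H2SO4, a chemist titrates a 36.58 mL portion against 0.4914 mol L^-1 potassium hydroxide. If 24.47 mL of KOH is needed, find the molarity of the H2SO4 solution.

0.164 M

n(KOH) delivered = 0.4914 x 0.02447 = 0.01202 mol.
The reaction is 1 H2SO4 + 2 KOH, so n(H2SO4) = 0.01202 x 1/2 = 0.006012 mol.
[H2SO4] = 0.006012 mol / 0.03658 L = 0.164 M.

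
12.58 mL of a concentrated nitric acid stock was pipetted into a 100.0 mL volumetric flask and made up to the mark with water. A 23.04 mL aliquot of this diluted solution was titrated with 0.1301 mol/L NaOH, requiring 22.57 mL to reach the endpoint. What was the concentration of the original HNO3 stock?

n(NaOH) = 0.1301 x 0.02257 = 0.002936 mol.
n(HNO3) in the aliquot = 0.002936 mol.
[diluted HNO3] = 0.002936 / 0.02304 = 0.1274 M.
Dilution factor = 100.0/12.58 = 7.949, so [stock] = 0.1274 x 7.949 = 1.01 M.

1.01 M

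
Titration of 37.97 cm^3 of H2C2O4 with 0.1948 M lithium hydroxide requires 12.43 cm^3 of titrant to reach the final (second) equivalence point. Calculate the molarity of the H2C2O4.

n(LiOH) = 0.1948 x 0.01243 = 0.002421 mol.
At the final (second) equivalence point, 2 mol OH^- react per mol H2C2O4, so n(H2C2O4) = 0.002421 / 2 = 0.001211 mol.
[H2C2O4] = 0.001211 / 0.03797 L = 0.0319 M.

0.0319 M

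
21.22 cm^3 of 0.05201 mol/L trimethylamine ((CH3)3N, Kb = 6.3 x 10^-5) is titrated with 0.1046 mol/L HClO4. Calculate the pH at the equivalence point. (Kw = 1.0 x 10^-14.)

5.63

n((CH3)3N) = 0.05201 x 0.02122 = 0.001104 mol; V(HClO4) at equivalence = 0.001104/0.1046 = 0.01055 L.
At equivalence the base is fully converted to (CH3)3NH+; total volume = 0.03177 L, so [(CH3)3NH+] = 0.001104/0.03177 = 0.03474 M.
Ka((CH3)3NH+) = Kw/Kb = 1.0e-14 / 6.3 x 10^-5 = 1.59e-10.
[H^+] = sqrt(Ka x [(CH3)3NH+]) = sqrt(1.59e-10 x 0.03474) = 2.35e-6 M.
pH = -log(2.35e-6) = 5.63.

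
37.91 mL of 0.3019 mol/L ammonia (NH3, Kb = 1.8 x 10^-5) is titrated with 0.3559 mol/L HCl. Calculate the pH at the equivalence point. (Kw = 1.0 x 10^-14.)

5.02

n(NH3) = 0.3019 x 0.03791 = 0.01145 mol; V(HCl) at equivalence = 0.01145/0.3559 = 0.03216 L.
At equivalence the base is fully converted to NH4+; total volume = 0.07007 L, so [NH4+] = 0.01145/0.07007 = 0.1633 M.
Ka(NH4+) = Kw/Kb = 1.0e-14 / 1.8 x 10^-5 = 5.56e-10.
[H^+] = sqrt(Ka x [NH4+]) = sqrt(5.56e-10 x 0.1633) = 9.53e-6 M.
pH = -log(9.53e-6) = 5.02.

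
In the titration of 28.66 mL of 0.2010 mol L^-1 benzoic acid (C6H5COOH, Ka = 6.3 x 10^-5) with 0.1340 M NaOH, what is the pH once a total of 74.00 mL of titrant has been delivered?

12.61

n(acid) = 0.2010 x 0.02866 = 0.005761 mol; n(NaOH) added = 0.1340 x 0.07400 = 0.009916 mol.
Base is in excess by 0.009916 - 0.005761 = 0.004155 mol in a total volume of 0.1027 L.
[OH^-] = 0.004155/0.1027 = 0.04048 M, so pOH = 1.39 and pH = 14.00 - 1.39 = 12.61.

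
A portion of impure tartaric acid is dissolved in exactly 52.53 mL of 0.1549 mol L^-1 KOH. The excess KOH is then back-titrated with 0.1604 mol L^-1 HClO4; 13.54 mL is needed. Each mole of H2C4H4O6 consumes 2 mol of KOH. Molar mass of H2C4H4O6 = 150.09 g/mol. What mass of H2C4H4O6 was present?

Total n(KOH) added = 0.1549 x 0.05253 = 0.008137 mol.
n(HClO4) used = 0.1604 x 0.01354 = 0.002172 mol, which equals the excess n(KOH).
So n(KOH) consumed by the sample = 0.008137 - 0.002172 = 0.005965 mol.
n(H2C4H4O6) = 0.005965 / 2 = 0.002983 mol.
mass = 0.002983 mol x 150.09 g/mol = 0.448 g.

0.448 g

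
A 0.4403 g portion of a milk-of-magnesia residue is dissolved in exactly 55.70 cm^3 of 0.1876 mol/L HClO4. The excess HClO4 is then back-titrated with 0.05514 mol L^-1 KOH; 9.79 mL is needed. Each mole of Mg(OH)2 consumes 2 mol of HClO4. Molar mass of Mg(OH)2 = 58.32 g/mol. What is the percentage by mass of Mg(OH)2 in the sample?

Total n(HClO4) added = 0.1876 x 0.05570 = 0.01045 mol.
n(KOH) used = 0.05514 x 0.009790 = 0.0005398 mol, which equals the excess n(HClO4).
So n(HClO4) consumed by the sample = 0.01045 - 0.0005398 = 0.009909 mol.
n(Mg(OH)2) = 0.009909 / 2 = 0.004955 mol.
mass Mg(OH)2 = 0.004955 x 58.32 = 0.2890 g, so %Mg(OH)2 = 0.2890/0.4403 x 100 = 65.6%.

65.6%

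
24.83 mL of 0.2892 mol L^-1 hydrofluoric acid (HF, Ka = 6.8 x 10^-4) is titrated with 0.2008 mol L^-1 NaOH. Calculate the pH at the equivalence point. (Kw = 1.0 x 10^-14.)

8.12

n(HF) = 0.2892 x 0.02483 = 0.007181 mol; V(NaOH) at equivalence = 0.007181/0.2008 = 0.03576 L.
At equivalence all the acid is converted to F-; total volume = 0.02483 + 0.03576 = 0.06059 L, so [F-] = 0.007181/0.06059 = 0.1185 M.
Kb = Kw/Ka = 1.0e-14 / 6.8 x 10^-4 = 1.47e-11.
[OH^-] = sqrt(Kb x [F-]) = sqrt(1.47e-11 x 0.1185) = 1.32e-6 M.
pOH = 5.88, so pH = 14.00 - 5.88 = 8.12.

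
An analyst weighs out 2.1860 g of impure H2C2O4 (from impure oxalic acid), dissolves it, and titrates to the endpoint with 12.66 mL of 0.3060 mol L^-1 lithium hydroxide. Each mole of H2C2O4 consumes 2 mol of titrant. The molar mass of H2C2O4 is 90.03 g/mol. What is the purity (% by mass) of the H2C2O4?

7.98%

n(LiOH) = 0.3060 x 0.01266 = 0.003874 mol.
n(H2C2O4) = 0.003874 / 2 = 0.001937 mol.
mass of H2C2O4 = 0.001937 x 90.03 = 0.1744 g.
% purity = 0.1744 / 2.1860 x 100 = 7.98%.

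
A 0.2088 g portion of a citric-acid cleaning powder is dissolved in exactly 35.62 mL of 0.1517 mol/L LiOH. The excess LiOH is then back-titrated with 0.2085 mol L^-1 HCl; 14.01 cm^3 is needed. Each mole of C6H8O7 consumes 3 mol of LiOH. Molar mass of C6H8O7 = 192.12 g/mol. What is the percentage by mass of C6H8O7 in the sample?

76.1%

Total n(LiOH) added = 0.1517 x 0.03562 = 0.005404 mol.
n(HCl) used = 0.2085 x 0.01401 = 0.002921 mol, which equals the excess n(LiOH).
So n(LiOH) consumed by the sample = 0.005404 - 0.002921 = 0.002482 mol.
n(C6H8O7) = 0.002482 / 3 = 0.0008275 mol.
mass C6H8O7 = 0.0008275 x 192.12 = 0.1590 g, so %C6H8O7 = 0.1590/0.2088 x 100 = 76.1%.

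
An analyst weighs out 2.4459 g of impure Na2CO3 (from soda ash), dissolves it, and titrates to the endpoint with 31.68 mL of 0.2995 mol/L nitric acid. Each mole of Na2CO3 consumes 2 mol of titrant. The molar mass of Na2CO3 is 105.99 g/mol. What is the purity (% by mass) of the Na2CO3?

20.6%

n(HNO3) = 0.2995 x 0.03168 = 0.009488 mol.
n(Na2CO3) = 0.009488 / 2 = 0.004744 mol.
mass of Na2CO3 = 0.004744 x 105.99 = 0.5028 g.
% purity = 0.5028 / 2.4459 x 100 = 20.6%.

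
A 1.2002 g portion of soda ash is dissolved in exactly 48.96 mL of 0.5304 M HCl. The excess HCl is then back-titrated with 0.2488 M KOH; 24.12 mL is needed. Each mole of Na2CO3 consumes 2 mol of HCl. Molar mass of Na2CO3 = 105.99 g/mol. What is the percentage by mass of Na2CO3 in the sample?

88.2%

Total n(HCl) added = 0.5304 x 0.04896 = 0.02597 mol.
n(KOH) used = 0.2488 x 0.02412 = 0.006001 mol, which equals the excess n(HCl).
So n(HCl) consumed by the sample = 0.02597 - 0.006001 = 0.01997 mol.
n(Na2CO3) = 0.01997 / 2 = 0.009984 mol.
mass Na2CO3 = 0.009984 x 105.99 = 1.058 g, so %Na2CO3 = 1.058/1.2002 x 100 = 88.2%.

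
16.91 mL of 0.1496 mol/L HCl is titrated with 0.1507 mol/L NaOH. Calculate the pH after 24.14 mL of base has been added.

n(acid) = 0.1496 x 0.01691 = 0.002530 mol; n(NaOH) added = 0.1507 x 0.02414 = 0.003638 mol.
Base is in excess by 0.003638 - 0.002530 = 0.001108 mol in a total volume of 0.04105 L.
[OH^-] = 0.001108/0.04105 = 0.02700 M, so pOH = 1.57 and pH = 14.00 - 1.57 = 12.43.

12.43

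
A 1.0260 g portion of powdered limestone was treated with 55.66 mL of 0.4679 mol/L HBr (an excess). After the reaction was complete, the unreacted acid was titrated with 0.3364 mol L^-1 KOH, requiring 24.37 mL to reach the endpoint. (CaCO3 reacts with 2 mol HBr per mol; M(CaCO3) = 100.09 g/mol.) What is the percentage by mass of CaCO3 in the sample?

Total n(HBr) added = 0.4679 x 0.05566 = 0.02604 mol.
n(KOH) used = 0.3364 x 0.02437 = 0.008198 mol, which equals the excess n(HBr).
So n(HBr) consumed by the sample = 0.02604 - 0.008198 = 0.01785 mol.
n(CaCO3) = 0.01785 / 2 = 0.008923 mol.
mass CaCO3 = 0.008923 x 100.09 = 0.8931 g, so %CaCO3 = 0.8931/1.0260 x 100 = 87.0%.

87.0%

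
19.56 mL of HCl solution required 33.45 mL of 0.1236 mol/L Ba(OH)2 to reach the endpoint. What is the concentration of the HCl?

n(Ba(OH)2) delivered = 0.1236 x 0.03345 = 0.004134 mol.
The reaction is 2 HCl + 1 Ba(OH)2, so n(HCl) = 0.004134 x 2/1 = 0.008269 mol.
[HCl] = 0.008269 mol / 0.01956 L = 0.423 M.

0.423 M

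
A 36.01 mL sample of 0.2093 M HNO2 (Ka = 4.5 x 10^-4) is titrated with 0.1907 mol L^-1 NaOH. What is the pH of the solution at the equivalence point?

n(HNO2) = 0.2093 x 0.03601 = 0.007537 mol; V(NaOH) at equivalence = 0.007537/0.1907 = 0.03952 L.
At equivalence all the acid is converted to NO2-; total volume = 0.03601 + 0.03952 = 0.07553 L, so [NO2-] = 0.007537/0.07553 = 0.09978 M.
Kb = Kw/Ka = 1.0e-14 / 4.5 x 10^-4 = 2.22e-11.
[OH^-] = sqrt(Kb x [NO2-]) = sqrt(2.22e-11 x 0.09978) = 1.49e-6 M.
pOH = 5.83, so pH = 14.00 - 5.83 = 8.17.

8.17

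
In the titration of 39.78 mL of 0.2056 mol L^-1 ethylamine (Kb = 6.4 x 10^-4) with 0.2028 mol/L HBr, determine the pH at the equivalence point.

5.90

n(C2H5NH2) = 0.2056 x 0.03978 = 0.008179 mol; V(HBr) at equivalence = 0.008179/0.2028 = 0.04033 L.
At equivalence the base is fully converted to C2H5NH3+; total volume = 0.08011 L, so [C2H5NH3+] = 0.008179/0.08011 = 0.1021 M.
Ka(C2H5NH3+) = Kw/Kb = 1.0e-14 / 6.4 x 10^-4 = 1.56e-11.
[H^+] = sqrt(Ka x [C2H5NH3+]) = sqrt(1.56e-11 x 0.1021) = 1.26e-6 M.
pH = -log(1.26e-6) = 5.90.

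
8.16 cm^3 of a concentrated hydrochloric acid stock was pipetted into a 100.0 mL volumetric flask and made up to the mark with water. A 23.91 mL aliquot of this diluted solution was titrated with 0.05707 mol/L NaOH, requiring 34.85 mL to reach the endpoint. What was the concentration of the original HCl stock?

n(NaOH) = 0.05707 x 0.03485 = 0.001989 mol.
n(HCl) in the aliquot = 0.001989 mol.
[diluted HCl] = 0.001989 / 0.02391 = 0.08318 M.
Dilution factor = 100.0/8.160 = 12.25, so [stock] = 0.08318 x 12.25 = 1.02 M.

1.02 M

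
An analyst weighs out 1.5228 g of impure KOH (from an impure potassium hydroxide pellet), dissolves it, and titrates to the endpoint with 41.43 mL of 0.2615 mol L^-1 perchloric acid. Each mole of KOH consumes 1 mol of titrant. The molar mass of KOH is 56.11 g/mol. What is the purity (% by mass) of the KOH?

39.9%

n(HClO4) = 0.2615 x 0.04143 = 0.01083 mol.
n(KOH) = 0.01083 / 1 = 0.01083 mol.
mass of KOH = 0.01083 x 56.11 = 0.6079 g.
% purity = 0.6079 / 1.5228 x 100 = 39.9%.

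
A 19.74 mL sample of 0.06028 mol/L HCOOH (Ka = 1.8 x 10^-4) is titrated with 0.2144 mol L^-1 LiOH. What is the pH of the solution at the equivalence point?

n(HCOOH) = 0.06028 x 0.01974 = 0.001190 mol; V(LiOH) at equivalence = 0.001190/0.2144 = 0.005550 L.
At equivalence all the acid is converted to HCOO-; total volume = 0.01974 + 0.005550 = 0.02529 L, so [HCOO-] = 0.001190/0.02529 = 0.04705 M.
Kb = Kw/Ka = 1.0e-14 / 1.8 x 10^-4 = 5.56e-11.
[OH^-] = sqrt(Kb x [HCOO-]) = sqrt(5.56e-11 x 0.04705) = 1.62e-6 M.
pOH = 5.79, so pH = 14.00 - 5.79 = 8.21.

8.21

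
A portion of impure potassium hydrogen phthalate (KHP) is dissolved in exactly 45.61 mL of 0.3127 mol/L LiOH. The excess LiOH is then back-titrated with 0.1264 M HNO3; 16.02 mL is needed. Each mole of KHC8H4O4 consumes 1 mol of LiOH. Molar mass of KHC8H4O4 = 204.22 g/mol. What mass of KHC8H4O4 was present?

Total n(LiOH) added = 0.3127 x 0.04561 = 0.01426 mol.
n(HNO3) used = 0.1264 x 0.01602 = 0.002025 mol, which equals the excess n(LiOH).
So n(LiOH) consumed by the sample = 0.01426 - 0.002025 = 0.01224 mol.
n(KHC8H4O4) = 0.01224 / 1 = 0.01224 mol.
mass = 0.01224 mol x 204.22 g/mol = 2.50 g.

2.50 g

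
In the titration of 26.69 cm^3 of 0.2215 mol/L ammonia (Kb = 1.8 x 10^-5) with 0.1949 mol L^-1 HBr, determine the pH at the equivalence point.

n(NH3) = 0.2215 x 0.02669 = 0.005912 mol; V(HBr) at equivalence = 0.005912/0.1949 = 0.03033 L.
At equivalence the base is fully converted to NH4+; total volume = 0.05702 L, so [NH4+] = 0.005912/0.05702 = 0.1037 M.
Ka(NH4+) = Kw/Kb = 1.0e-14 / 1.8 x 10^-5 = 5.56e-10.
[H^+] = sqrt(Ka x [NH4+]) = sqrt(5.56e-10 x 0.1037) = 7.59e-6 M.
pH = -log(7.59e-6) = 5.12.

5.12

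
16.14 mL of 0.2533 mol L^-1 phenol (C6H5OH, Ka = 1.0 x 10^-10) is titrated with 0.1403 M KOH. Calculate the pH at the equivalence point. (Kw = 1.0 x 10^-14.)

n(C6H5OH) = 0.2533 x 0.01614 = 0.004088 mol; V(KOH) at equivalence = 0.004088/0.1403 = 0.02914 L.
At equivalence all the acid is converted to C6H5O-; total volume = 0.01614 + 0.02914 = 0.04528 L, so [C6H5O-] = 0.004088/0.04528 = 0.09029 M.
Kb = Kw/Ka = 1.0e-14 / 1.0 x 10^-10 = 0.000100.
[OH^-] = sqrt(Kb x [C6H5O-]) = sqrt(0.000100 x 0.09029) = 0.00300 M.
pOH = 2.52, so pH = 14.00 - 2.52 = 11.48.

11.48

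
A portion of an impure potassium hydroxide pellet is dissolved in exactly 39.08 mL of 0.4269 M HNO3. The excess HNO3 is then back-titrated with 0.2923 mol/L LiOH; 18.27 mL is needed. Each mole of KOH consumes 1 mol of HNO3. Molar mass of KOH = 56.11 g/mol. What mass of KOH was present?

Total n(HNO3) added = 0.4269 x 0.03908 = 0.01668 mol.
n(LiOH) used = 0.2923 x 0.01827 = 0.005340 mol, which equals the excess n(HNO3).
So n(HNO3) consumed by the sample = 0.01668 - 0.005340 = 0.01134 mol.
n(KOH) = 0.01134 / 1 = 0.01134 mol.
mass = 0.01134 mol x 56.11 g/mol = 0.636 g.

0.636 g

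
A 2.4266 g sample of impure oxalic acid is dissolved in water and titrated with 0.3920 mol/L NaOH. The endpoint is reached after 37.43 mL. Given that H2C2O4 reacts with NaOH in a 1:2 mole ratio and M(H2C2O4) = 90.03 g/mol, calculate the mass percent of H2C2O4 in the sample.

27.2%

n(NaOH) = 0.3920 x 0.03743 = 0.01467 mol.
n(H2C2O4) = 0.01467 / 2 = 0.007336 mol.
mass of H2C2O4 = 0.007336 x 90.03 = 0.6605 g.
% purity = 0.6605 / 2.4266 x 100 = 27.2%.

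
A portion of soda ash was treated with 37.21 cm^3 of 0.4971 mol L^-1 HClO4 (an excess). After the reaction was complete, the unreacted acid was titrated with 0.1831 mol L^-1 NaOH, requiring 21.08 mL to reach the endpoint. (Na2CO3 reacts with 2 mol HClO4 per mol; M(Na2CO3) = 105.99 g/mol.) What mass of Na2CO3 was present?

0.776 g

Total n(HClO4) added = 0.4971 x 0.03721 = 0.01850 mol.
n(NaOH) used = 0.1831 x 0.02108 = 0.003860 mol, which equals the excess n(HClO4).
So n(HClO4) consumed by the sample = 0.01850 - 0.003860 = 0.01464 mol.
n(Na2CO3) = 0.01464 / 2 = 0.007319 mol.
mass = 0.007319 mol x 105.99 g/mol = 0.776 g.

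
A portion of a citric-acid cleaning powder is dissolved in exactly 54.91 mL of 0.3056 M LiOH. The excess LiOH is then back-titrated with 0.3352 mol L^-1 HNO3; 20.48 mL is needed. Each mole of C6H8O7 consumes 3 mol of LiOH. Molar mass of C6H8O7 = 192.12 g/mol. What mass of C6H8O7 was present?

Total n(LiOH) added = 0.3056 x 0.05491 = 0.01678 mol.
n(HNO3) used = 0.3352 x 0.02048 = 0.006865 mol, which equals the excess n(LiOH).
So n(LiOH) consumed by the sample = 0.01678 - 0.006865 = 0.009916 mol.
n(C6H8O7) = 0.009916 / 3 = 0.003305 mol.
mass = 0.003305 mol x 192.12 g/mol = 0.635 g.

0.635 g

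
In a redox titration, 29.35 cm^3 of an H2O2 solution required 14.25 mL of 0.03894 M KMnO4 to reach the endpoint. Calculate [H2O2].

n(KMnO4) = 0.03894 x 0.01425 = 0.0005549 mol.
From the balanced equation, 2 mol KMnO4 reacts with 5 mol H2O2, so n(H2O2) = 0.0005549 x 5/2 = 0.001387 mol.
[H2O2] = 0.001387 / 0.02935 L = 0.0473 M.

0.0473 M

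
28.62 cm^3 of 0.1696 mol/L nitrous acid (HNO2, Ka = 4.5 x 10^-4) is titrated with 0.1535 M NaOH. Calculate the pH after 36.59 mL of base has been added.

n(acid) = 0.1696 x 0.02862 = 0.004854 mol; n(NaOH) added = 0.1535 x 0.03659 = 0.005617 mol.
Base is in excess by 0.005617 - 0.004854 = 0.0007626 mol in a total volume of 0.06521 L.
[OH^-] = 0.0007626/0.06521 = 0.01169 M, so pOH = 1.93 and pH = 14.00 - 1.93 = 12.07.

12.07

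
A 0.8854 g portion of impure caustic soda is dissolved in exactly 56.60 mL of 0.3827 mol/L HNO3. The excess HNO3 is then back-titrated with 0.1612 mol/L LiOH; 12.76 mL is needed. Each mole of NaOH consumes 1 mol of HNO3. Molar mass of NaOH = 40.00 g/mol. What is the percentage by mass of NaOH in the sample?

88.6%

Total n(HNO3) added = 0.3827 x 0.05660 = 0.02166 mol.
n(LiOH) used = 0.1612 x 0.01276 = 0.002057 mol, which equals the excess n(HNO3).
So n(HNO3) consumed by the sample = 0.02166 - 0.002057 = 0.01960 mol.
n(NaOH) = 0.01960 / 1 = 0.01960 mol.
mass NaOH = 0.01960 x 40.00 = 0.7842 g, so %NaOH = 0.7842/0.8854 x 100 = 88.6%.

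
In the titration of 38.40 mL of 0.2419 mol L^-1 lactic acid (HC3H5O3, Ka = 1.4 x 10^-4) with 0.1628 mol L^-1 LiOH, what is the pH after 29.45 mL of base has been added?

Initial n(HC3H5O3) = 0.2419 x 0.03840 = 0.009289 mol.
n(LiOH) added = 0.1628 x 0.02945 = 0.004794 mol, converting that many moles of HC3H5O3 to C3H5O3-.
Remaining n(HC3H5O3) = 0.004494 mol; n(C3H5O3-) = 0.004794 mol.
By Henderson-Hasselbalch, pH = pKa + log([A^-]/[HA]) = 3.85 + log(0.004794/0.004494) = 3.85 + (+0.03) = 3.88.

3.88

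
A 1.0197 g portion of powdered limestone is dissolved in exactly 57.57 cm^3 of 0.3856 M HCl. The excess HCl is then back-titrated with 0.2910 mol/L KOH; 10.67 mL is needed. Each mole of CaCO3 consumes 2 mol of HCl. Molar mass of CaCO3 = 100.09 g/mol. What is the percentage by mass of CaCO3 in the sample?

Total n(HCl) added = 0.3856 x 0.05757 = 0.02220 mol.
n(KOH) used = 0.2910 x 0.01067 = 0.003105 mol, which equals the excess n(HCl).
So n(HCl) consumed by the sample = 0.02220 - 0.003105 = 0.01909 mol.
n(CaCO3) = 0.01909 / 2 = 0.009547 mol.
mass CaCO3 = 0.009547 x 100.09 = 0.9556 g, so %CaCO3 = 0.9556/1.0197 x 100 = 93.7%.

93.7%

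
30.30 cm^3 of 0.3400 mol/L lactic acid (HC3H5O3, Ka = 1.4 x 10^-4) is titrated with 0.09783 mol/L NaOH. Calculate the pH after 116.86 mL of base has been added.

n(acid) = 0.3400 x 0.03030 = 0.01030 mol; n(NaOH) added = 0.09783 x 0.1169 = 0.01143 mol.
Base is in excess by 0.01143 - 0.01030 = 0.001130 mol in a total volume of 0.1472 L.
[OH^-] = 0.001130/0.1472 = 0.007682 M, so pOH = 2.11 and pH = 14.00 - 2.11 = 11.89.

11.89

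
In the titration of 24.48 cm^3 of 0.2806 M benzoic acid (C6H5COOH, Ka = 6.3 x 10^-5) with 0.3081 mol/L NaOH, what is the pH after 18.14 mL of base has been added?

4.84

Initial n(C6H5COOH) = 0.2806 x 0.02448 = 0.006869 mol.
n(NaOH) added = 0.3081 x 0.01814 = 0.005589 mol, converting that many moles of C6H5COOH to C6H5COO-.
Remaining n(C6H5COOH) = 0.001280 mol; n(C6H5COO-) = 0.005589 mol.
By Henderson-Hasselbalch, pH = pKa + log([A^-]/[HA]) = 4.20 + log(0.005589/0.001280) = 4.20 + (+0.64) = 4.84.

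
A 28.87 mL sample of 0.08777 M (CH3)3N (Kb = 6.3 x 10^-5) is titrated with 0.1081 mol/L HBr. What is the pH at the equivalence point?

n((CH3)3N) = 0.08777 x 0.02887 = 0.002534 mol; V(HBr) at equivalence = 0.002534/0.1081 = 0.02344 L.
At equivalence the base is fully converted to (CH3)3NH+; total volume = 0.05231 L, so [(CH3)3NH+] = 0.002534/0.05231 = 0.04844 M.
Ka((CH3)3NH+) = Kw/Kb = 1.0e-14 / 6.3 x 10^-5 = 1.59e-10.
[H^+] = sqrt(Ka x [(CH3)3NH+]) = sqrt(1.59e-10 x 0.04844) = 2.77e-6 M.
pH = -log(2.77e-6) = 5.56.

5.56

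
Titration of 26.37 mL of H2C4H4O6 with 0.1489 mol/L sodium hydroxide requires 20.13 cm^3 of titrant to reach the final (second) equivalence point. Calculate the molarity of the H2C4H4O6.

0.0568 M

n(NaOH) = 0.1489 x 0.02013 = 0.002997 mol.
At the final (second) equivalence point, 2 mol OH^- react per mol H2C4H4O6, so n(H2C4H4O6) = 0.002997 / 2 = 0.001499 mol.
[H2C4H4O6] = 0.001499 / 0.02637 L = 0.0568 M.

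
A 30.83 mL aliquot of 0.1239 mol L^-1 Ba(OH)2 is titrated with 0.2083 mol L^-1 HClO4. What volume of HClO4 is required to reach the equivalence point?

n(Ba(OH)2) = 0.1239 mol/L x 0.03083 L = 0.003820 mol.
The neutralisation is 1 Ba(OH)2 : 2 HClO4, so n(HClO4) = 0.003820 x 2/1 = 0.007640 mol.
V(HClO4) = 0.007640 / 0.2083 = 0.03668 L = 36.7 mL.

36.7 mL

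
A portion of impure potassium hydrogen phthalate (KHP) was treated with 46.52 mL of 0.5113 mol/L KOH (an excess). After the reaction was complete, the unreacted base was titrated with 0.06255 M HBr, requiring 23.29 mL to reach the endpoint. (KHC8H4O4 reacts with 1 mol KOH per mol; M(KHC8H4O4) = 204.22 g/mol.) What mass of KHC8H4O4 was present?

Total n(KOH) added = 0.5113 x 0.04652 = 0.02379 mol.
n(HBr) used = 0.06255 x 0.02329 = 0.001457 mol, which equals the excess n(KOH).
So n(KOH) consumed by the sample = 0.02379 - 0.001457 = 0.02233 mol.
n(KHC8H4O4) = 0.02233 / 1 = 0.02233 mol.
mass = 0.02233 mol x 204.22 g/mol = 4.56 g.

4.56 g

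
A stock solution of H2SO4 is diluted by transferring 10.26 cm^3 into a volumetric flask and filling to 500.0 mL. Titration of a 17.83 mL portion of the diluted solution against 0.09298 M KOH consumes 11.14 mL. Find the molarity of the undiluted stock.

n(KOH) = 0.09298 x 0.01114 = 0.001036 mol.
n(H2SO4) in the aliquot = 0.001036 x 1/2 = 0.0005179 mol.
[diluted H2SO4] = 0.0005179 / 0.01783 = 0.02905 M.
Dilution factor = 500.0/10.26 = 48.73, so [stock] = 0.02905 x 48.73 = 1.42 M.

1.42 M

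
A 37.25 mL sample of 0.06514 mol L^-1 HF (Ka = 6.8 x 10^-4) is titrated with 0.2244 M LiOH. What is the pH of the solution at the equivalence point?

n(HF) = 0.06514 x 0.03725 = 0.002426 mol; V(LiOH) at equivalence = 0.002426/0.2244 = 0.01081 L.
At equivalence all the acid is converted to F-; total volume = 0.03725 + 0.01081 = 0.04806 L, so [F-] = 0.002426/0.04806 = 0.05048 M.
Kb = Kw/Ka = 1.0e-14 / 6.8 x 10^-4 = 1.47e-11.
[OH^-] = sqrt(Kb x [F-]) = sqrt(1.47e-11 x 0.05048) = 8.62e-7 M.
pOH = 6.06, so pH = 14.00 - 6.06 = 7.94.

7.94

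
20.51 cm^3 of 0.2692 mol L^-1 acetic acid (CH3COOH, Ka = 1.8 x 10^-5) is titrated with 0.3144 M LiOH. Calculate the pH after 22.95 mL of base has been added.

12.59

n(acid) = 0.2692 x 0.02051 = 0.005521 mol; n(LiOH) added = 0.3144 x 0.02295 = 0.007215 mol.
Base is in excess by 0.007215 - 0.005521 = 0.001694 mol in a total volume of 0.04346 L.
[OH^-] = 0.001694/0.04346 = 0.03898 M, so pOH = 1.41 and pH = 14.00 - 1.41 = 12.59.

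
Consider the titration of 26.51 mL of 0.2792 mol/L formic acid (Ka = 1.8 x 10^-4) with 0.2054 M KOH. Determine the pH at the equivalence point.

n(HCOOH) = 0.2792 x 0.02651 = 0.007402 mol; V(KOH) at equivalence = 0.007402/0.2054 = 0.03604 L.
At equivalence all the acid is converted to HCOO-; total volume = 0.02651 + 0.03604 = 0.06255 L, so [HCOO-] = 0.007402/0.06255 = 0.1183 M.
Kb = Kw/Ka = 1.0e-14 / 1.8 x 10^-4 = 5.56e-11.
[OH^-] = sqrt(Kb x [HCOO-]) = sqrt(5.56e-11 x 0.1183) = 2.56e-6 M.
pOH = 5.59, so pH = 14.00 - 5.59 = 8.41.

8.41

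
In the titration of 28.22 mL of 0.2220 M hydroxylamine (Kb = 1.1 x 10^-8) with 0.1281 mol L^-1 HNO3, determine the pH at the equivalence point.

3.57

n(NH2OH) = 0.2220 x 0.02822 = 0.006265 mol; V(HNO3) at equivalence = 0.006265/0.1281 = 0.04891 L.
At equivalence the base is fully converted to NH3OH+; total volume = 0.07713 L, so [NH3OH+] = 0.006265/0.07713 = 0.08123 M.
Ka(NH3OH+) = Kw/Kb = 1.0e-14 / 1.1 x 10^-8 = 9.09e-7.
[H^+] = sqrt(Ka x [NH3OH+]) = sqrt(9.09e-7 x 0.08123) = 0.000272 M.
pH = -log(0.000272) = 3.57.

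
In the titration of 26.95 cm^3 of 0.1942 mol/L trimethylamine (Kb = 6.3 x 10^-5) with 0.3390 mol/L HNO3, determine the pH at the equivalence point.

5.35

n((CH3)3N) = 0.1942 x 0.02695 = 0.005234 mol; V(HNO3) at equivalence = 0.005234/0.3390 = 0.01544 L.
At equivalence the base is fully converted to (CH3)3NH+; total volume = 0.04239 L, so [(CH3)3NH+] = 0.005234/0.04239 = 0.1235 M.
Ka((CH3)3NH+) = Kw/Kb = 1.0e-14 / 6.3 x 10^-5 = 1.59e-10.
[H^+] = sqrt(Ka x [(CH3)3NH+]) = sqrt(1.59e-10 x 0.1235) = 4.43e-6 M.
pH = -log(4.43e-6) = 5.35.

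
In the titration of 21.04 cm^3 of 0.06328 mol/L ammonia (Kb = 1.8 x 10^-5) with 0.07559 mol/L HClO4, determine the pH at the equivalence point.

n(NH3) = 0.06328 x 0.02104 = 0.001331 mol; V(HClO4) at equivalence = 0.001331/0.07559 = 0.01761 L.
At equivalence the base is fully converted to NH4+; total volume = 0.03865 L, so [NH4+] = 0.001331/0.03865 = 0.03444 M.
Ka(NH4+) = Kw/Kb = 1.0e-14 / 1.8 x 10^-5 = 5.56e-10.
[H^+] = sqrt(Ka x [NH4+]) = sqrt(5.56e-10 x 0.03444) = 4.37e-6 M.
pH = -log(4.37e-6) = 5.36.

5.36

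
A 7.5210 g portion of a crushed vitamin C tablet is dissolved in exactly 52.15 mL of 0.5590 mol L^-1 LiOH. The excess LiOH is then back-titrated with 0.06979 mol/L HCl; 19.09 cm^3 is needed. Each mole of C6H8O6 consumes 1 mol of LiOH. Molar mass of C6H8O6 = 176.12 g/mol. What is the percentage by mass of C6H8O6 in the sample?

Total n(LiOH) added = 0.5590 x 0.05215 = 0.02915 mol.
n(HCl) used = 0.06979 x 0.01909 = 0.001332 mol, which equals the excess n(LiOH).
So n(LiOH) consumed by the sample = 0.02915 - 0.001332 = 0.02782 mol.
n(C6H8O6) = 0.02782 / 1 = 0.02782 mol.
mass C6H8O6 = 0.02782 x 176.12 = 4.900 g, so %C6H8O6 = 4.900/7.5210 x 100 = 65.1%.

65.1%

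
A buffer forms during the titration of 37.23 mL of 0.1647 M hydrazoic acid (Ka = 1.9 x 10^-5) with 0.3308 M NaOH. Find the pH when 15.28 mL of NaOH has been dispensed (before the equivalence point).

Initial n(HN3) = 0.1647 x 0.03723 = 0.006132 mol.
n(NaOH) added = 0.3308 x 0.01528 = 0.005055 mol, converting that many moles of HN3 to N3-.
Remaining n(HN3) = 0.001077 mol; n(N3-) = 0.005055 mol.
By Henderson-Hasselbalch, pH = pKa + log([A^-]/[HA]) = 4.72 + log(0.005055/0.001077) = 4.72 + (+0.67) = 5.39.

5.39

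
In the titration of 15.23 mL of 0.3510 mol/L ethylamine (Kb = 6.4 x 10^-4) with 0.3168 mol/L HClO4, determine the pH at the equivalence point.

n(C2H5NH2) = 0.3510 x 0.01523 = 0.005346 mol; V(HClO4) at equivalence = 0.005346/0.3168 = 0.01687 L.
At equivalence the base is fully converted to C2H5NH3+; total volume = 0.03210 L, so [C2H5NH3+] = 0.005346/0.03210 = 0.1665 M.
Ka(C2H5NH3+) = Kw/Kb = 1.0e-14 / 6.4 x 10^-4 = 1.56e-11.
[H^+] = sqrt(Ka x [C2H5NH3+]) = sqrt(1.56e-11 x 0.1665) = 1.61e-6 M.
pH = -log(1.61e-6) = 5.79.

5.79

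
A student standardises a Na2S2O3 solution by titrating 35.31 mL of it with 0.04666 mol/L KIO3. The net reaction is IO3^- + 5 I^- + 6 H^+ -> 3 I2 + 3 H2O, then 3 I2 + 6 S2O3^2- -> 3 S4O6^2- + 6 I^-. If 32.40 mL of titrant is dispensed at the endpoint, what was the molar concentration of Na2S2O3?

n(KIO3) = 0.04666 x 0.03240 = 0.001512 mol.
From the balanced equation, 1 mol KIO3 reacts with 6 mol Na2S2O3, so n(Na2S2O3) = 0.001512 x 6/1 = 0.009071 mol.
[Na2S2O3] = 0.009071 / 0.03531 L = 0.257 M.

0.257 M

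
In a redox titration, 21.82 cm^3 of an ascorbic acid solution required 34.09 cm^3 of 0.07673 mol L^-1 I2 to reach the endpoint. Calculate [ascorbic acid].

n(I2) = 0.07673 x 0.03409 = 0.002616 mol.
From the balanced equation, 1 mol I2 reacts with 1 mol ascorbic acid, so n(ascorbic acid) = 0.002616 x 1/1 = 0.002616 mol.
[ascorbic acid] = 0.002616 / 0.02182 L = 0.120 M.

0.120 M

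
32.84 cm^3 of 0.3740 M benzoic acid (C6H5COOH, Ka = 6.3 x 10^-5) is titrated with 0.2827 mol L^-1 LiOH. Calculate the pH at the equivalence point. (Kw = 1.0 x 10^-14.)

8.70

n(C6H5COOH) = 0.3740 x 0.03284 = 0.01228 mol; V(LiOH) at equivalence = 0.01228/0.2827 = 0.04345 L.
At equivalence all the acid is converted to C6H5COO-; total volume = 0.03284 + 0.04345 = 0.07629 L, so [C6H5COO-] = 0.01228/0.07629 = 0.1610 M.
Kb = Kw/Ka = 1.0e-14 / 6.3 x 10^-5 = 1.59e-10.
[OH^-] = sqrt(Kb x [C6H5COO-]) = sqrt(1.59e-10 x 0.1610) = 5.06e-6 M.
pOH = 5.30, so pH = 14.00 - 5.30 = 8.70.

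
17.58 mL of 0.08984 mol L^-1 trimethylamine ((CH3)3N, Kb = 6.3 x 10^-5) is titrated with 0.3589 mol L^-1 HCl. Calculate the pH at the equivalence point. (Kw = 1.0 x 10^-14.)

n((CH3)3N) = 0.08984 x 0.01758 = 0.001579 mol; V(HCl) at equivalence = 0.001579/0.3589 = 0.004401 L.
At equivalence the base is fully converted to (CH3)3NH+; total volume = 0.02198 L, so [(CH3)3NH+] = 0.001579/0.02198 = 0.07185 M.
Ka((CH3)3NH+) = Kw/Kb = 1.0e-14 / 6.3 x 10^-5 = 1.59e-10.
[H^+] = sqrt(Ka x [(CH3)3NH+]) = sqrt(1.59e-10 x 0.07185) = 3.38e-6 M.
pH = -log(3.38e-6) = 5.47.

5.47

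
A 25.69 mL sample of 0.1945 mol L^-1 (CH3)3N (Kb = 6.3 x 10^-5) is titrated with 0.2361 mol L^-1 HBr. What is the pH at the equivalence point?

n((CH3)3N) = 0.1945 x 0.02569 = 0.004997 mol; V(HBr) at equivalence = 0.004997/0.2361 = 0.02116 L.
At equivalence the base is fully converted to (CH3)3NH+; total volume = 0.04685 L, so [(CH3)3NH+] = 0.004997/0.04685 = 0.1066 M.
Ka((CH3)3NH+) = Kw/Kb = 1.0e-14 / 6.3 x 10^-5 = 1.59e-10.
[H^+] = sqrt(Ka x [(CH3)3NH+]) = sqrt(1.59e-10 x 0.1066) = 4.11e-6 M.
pH = -log(4.11e-6) = 5.39.

5.39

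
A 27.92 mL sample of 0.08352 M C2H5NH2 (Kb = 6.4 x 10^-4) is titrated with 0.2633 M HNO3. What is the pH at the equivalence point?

6.00

n(C2H5NH2) = 0.08352 x 0.02792 = 0.002332 mol; V(HNO3) at equivalence = 0.002332/0.2633 = 0.008856 L.
At equivalence the base is fully converted to C2H5NH3+; total volume = 0.03678 L, so [C2H5NH3+] = 0.002332/0.03678 = 0.06341 M.
Ka(C2H5NH3+) = Kw/Kb = 1.0e-14 / 6.4 x 10^-4 = 1.56e-11.
[H^+] = sqrt(Ka x [C2H5NH3+]) = sqrt(1.56e-11 x 0.06341) = 9.95e-7 M.
pH = -log(9.95e-7) = 6.00.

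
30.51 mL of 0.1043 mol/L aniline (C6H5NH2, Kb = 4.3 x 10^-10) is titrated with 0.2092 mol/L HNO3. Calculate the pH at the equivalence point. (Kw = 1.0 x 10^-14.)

n(C6H5NH2) = 0.1043 x 0.03051 = 0.003182 mol; V(HNO3) at equivalence = 0.003182/0.2092 = 0.01521 L.
At equivalence the base is fully converted to C6H5NH3+; total volume = 0.04572 L, so [C6H5NH3+] = 0.003182/0.04572 = 0.06960 M.
Ka(C6H5NH3+) = Kw/Kb = 1.0e-14 / 4.3 x 10^-10 = 2.33e-5.
[H^+] = sqrt(Ka x [C6H5NH3+]) = sqrt(2.33e-5 x 0.06960) = 0.00127 M.
pH = -log(0.00127) = 2.90.

2.90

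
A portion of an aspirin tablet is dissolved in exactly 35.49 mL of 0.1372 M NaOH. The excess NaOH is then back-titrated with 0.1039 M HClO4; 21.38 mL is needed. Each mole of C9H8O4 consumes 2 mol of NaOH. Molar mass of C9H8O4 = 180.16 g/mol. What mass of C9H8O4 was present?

Total n(NaOH) added = 0.1372 x 0.03549 = 0.004869 mol.
n(HClO4) used = 0.1039 x 0.02138 = 0.002221 mol, which equals the excess n(NaOH).
So n(NaOH) consumed by the sample = 0.004869 - 0.002221 = 0.002648 mol.
n(C9H8O4) = 0.002648 / 2 = 0.001324 mol.
mass = 0.001324 mol x 180.16 g/mol = 0.239 g.

0.239 g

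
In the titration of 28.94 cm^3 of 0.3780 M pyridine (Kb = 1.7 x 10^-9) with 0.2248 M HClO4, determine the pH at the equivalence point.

n(C5H5N) = 0.3780 x 0.02894 = 0.01094 mol; V(HClO4) at equivalence = 0.01094/0.2248 = 0.04866 L.
At equivalence the base is fully converted to C5H5NH+; total volume = 0.07760 L, so [C5H5NH+] = 0.01094/0.07760 = 0.1410 M.
Ka(C5H5NH+) = Kw/Kb = 1.0e-14 / 1.7 x 10^-9 = 5.88e-6.
[H^+] = sqrt(Ka x [C5H5NH+]) = sqrt(5.88e-6 x 0.1410) = 0.000911 M.
pH = -log(0.000911) = 3.04.

3.04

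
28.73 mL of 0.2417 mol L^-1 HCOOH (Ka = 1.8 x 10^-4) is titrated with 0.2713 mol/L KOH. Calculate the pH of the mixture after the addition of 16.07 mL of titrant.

3.97

Initial n(HCOOH) = 0.2417 x 0.02873 = 0.006944 mol.
n(KOH) added = 0.2713 x 0.01607 = 0.004360 mol, converting that many moles of HCOOH to HCOO-.
Remaining n(HCOOH) = 0.002584 mol; n(HCOO-) = 0.004360 mol.
By Henderson-Hasselbalch, pH = pKa + log([A^-]/[HA]) = 3.74 + log(0.004360/0.002584) = 3.74 + (+0.23) = 3.97.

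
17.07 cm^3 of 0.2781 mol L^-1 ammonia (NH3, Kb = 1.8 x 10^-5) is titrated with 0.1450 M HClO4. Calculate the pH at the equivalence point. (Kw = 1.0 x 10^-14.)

5.14

n(NH3) = 0.2781 x 0.01707 = 0.004747 mol; V(HClO4) at equivalence = 0.004747/0.1450 = 0.03274 L.
At equivalence the base is fully converted to NH4+; total volume = 0.04981 L, so [NH4+] = 0.004747/0.04981 = 0.09531 M.
Ka(NH4+) = Kw/Kb = 1.0e-14 / 1.8 x 10^-5 = 5.56e-10.
[H^+] = sqrt(Ka x [NH4+]) = sqrt(5.56e-10 x 0.09531) = 7.28e-6 M.
pH = -log(7.28e-6) = 5.14.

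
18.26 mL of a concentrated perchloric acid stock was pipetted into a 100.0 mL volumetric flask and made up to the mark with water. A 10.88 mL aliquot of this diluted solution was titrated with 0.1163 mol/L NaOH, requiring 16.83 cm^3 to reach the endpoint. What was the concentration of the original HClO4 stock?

n(NaOH) = 0.1163 x 0.01683 = 0.001957 mol.
n(HClO4) in the aliquot = 0.001957 mol.
[diluted HClO4] = 0.001957 / 0.01088 = 0.1799 M.
Dilution factor = 100.0/18.26 = 5.476, so [stock] = 0.1799 x 5.476 = 0.985 M.

0.985 M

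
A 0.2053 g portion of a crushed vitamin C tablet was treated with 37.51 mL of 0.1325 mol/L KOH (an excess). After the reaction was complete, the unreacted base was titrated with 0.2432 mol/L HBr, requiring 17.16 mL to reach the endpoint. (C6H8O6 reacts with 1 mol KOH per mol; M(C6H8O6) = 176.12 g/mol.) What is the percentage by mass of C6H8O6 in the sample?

Total n(KOH) added = 0.1325 x 0.03751 = 0.004970 mol.
n(HBr) used = 0.2432 x 0.01716 = 0.004173 mol, which equals the excess n(KOH).
So n(KOH) consumed by the sample = 0.004970 - 0.004173 = 0.0007968 mol.
n(C6H8O6) = 0.0007968 / 1 = 0.0007968 mol.
mass C6H8O6 = 0.0007968 x 176.12 = 0.1403 g, so %C6H8O6 = 0.1403/0.2053 x 100 = 68.4%.

68.4%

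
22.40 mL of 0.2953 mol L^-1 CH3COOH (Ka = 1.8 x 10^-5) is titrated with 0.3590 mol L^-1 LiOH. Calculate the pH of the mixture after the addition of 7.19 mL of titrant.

4.55

Initial n(CH3COOH) = 0.2953 x 0.02240 = 0.006615 mol.
n(LiOH) added = 0.3590 x 0.007190 = 0.002581 mol, converting that many moles of CH3COOH to CH3COO-.
Remaining n(CH3COOH) = 0.004034 mol; n(CH3COO-) = 0.002581 mol.
By Henderson-Hasselbalch, pH = pKa + log([A^-]/[HA]) = 4.74 + log(0.002581/0.004034) = 4.74 + (-0.19) = 4.55.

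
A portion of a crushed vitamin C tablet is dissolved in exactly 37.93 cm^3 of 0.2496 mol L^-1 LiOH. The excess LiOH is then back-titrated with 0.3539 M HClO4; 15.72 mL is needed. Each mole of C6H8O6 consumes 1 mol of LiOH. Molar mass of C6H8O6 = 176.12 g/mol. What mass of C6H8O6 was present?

Total n(LiOH) added = 0.2496 x 0.03793 = 0.009467 mol.
n(HClO4) used = 0.3539 x 0.01572 = 0.005563 mol, which equals the excess n(LiOH).
So n(LiOH) consumed by the sample = 0.009467 - 0.005563 = 0.003904 mol.
n(C6H8O6) = 0.003904 / 1 = 0.003904 mol.
mass = 0.003904 mol x 176.12 g/mol = 0.688 g.

0.688 g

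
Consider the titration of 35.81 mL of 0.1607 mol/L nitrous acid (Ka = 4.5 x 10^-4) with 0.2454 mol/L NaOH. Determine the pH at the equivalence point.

n(HNO2) = 0.1607 x 0.03581 = 0.005755 mol; V(NaOH) at equivalence = 0.005755/0.2454 = 0.02345 L.
At equivalence all the acid is converted to NO2-; total volume = 0.03581 + 0.02345 = 0.05926 L, so [NO2-] = 0.005755/0.05926 = 0.09711 M.
Kb = Kw/Ka = 1.0e-14 / 4.5 x 10^-4 = 2.22e-11.
[OH^-] = sqrt(Kb x [NO2-]) = sqrt(2.22e-11 x 0.09711) = 1.47e-6 M.
pOH = 5.83, so pH = 14.00 - 5.83 = 8.17.

8.17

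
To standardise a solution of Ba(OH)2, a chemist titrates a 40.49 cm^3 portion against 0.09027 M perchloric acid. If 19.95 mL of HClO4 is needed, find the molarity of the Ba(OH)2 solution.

n(HClO4) delivered = 0.09027 x 0.01995 = 0.001801 mol.
The reaction is 1 Ba(OH)2 + 2 HClO4, so n(Ba(OH)2) = 0.001801 x 1/2 = 0.0009004 mol.
[Ba(OH)2] = 0.0009004 mol / 0.04049 L = 0.0222 M.

0.0222 M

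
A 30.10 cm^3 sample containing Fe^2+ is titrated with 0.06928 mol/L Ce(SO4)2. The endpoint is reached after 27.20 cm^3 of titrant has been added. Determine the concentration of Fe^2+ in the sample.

n(Ce(SO4)2) = 0.06928 x 0.02720 = 0.001884 mol.
From the balanced equation, 1 mol Ce(SO4)2 reacts with 1 mol Fe^2+, so n(Fe^2+) = 0.001884 x 1/1 = 0.001884 mol.
[Fe^2+] = 0.001884 / 0.03010 L = 0.0626 M.

0.0626 M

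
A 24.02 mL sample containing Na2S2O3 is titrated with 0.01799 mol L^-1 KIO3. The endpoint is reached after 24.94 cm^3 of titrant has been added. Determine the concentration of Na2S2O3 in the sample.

0.112 M

n(KIO3) = 0.01799 x 0.02494 = 0.0004487 mol.
From the balanced equation, 1 mol KIO3 reacts with 6 mol Na2S2O3, so n(Na2S2O3) = 0.0004487 x 6/1 = 0.002692 mol.
[Na2S2O3] = 0.002692 / 0.02402 L = 0.112 M.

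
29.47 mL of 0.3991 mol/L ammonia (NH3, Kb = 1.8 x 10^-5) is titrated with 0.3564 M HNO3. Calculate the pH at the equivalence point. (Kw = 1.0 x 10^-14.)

n(NH3) = 0.3991 x 0.02947 = 0.01176 mol; V(HNO3) at equivalence = 0.01176/0.3564 = 0.03300 L.
At equivalence the base is fully converted to NH4+; total volume = 0.06247 L, so [NH4+] = 0.01176/0.06247 = 0.1883 M.
Ka(NH4+) = Kw/Kb = 1.0e-14 / 1.8 x 10^-5 = 5.56e-10.
[H^+] = sqrt(Ka x [NH4+]) = sqrt(5.56e-10 x 0.1883) = 1.02e-5 M.
pH = -log(1.02e-5) = 4.99.

4.99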